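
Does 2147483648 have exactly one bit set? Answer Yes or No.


0b10000000000000000000000000000000. Only one bit set => Yes

Yes


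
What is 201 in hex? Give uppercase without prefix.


201 = C9 hex

C9


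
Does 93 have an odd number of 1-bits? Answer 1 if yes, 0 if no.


0b1011101 has 5 ones => parity 1

1


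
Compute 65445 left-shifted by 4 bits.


0b1111111110100101 << 4 = 0b11111111101001010000 = 1047120

1047120


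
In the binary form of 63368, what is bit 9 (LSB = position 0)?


0b1111011110001000, position 9 = 1

1


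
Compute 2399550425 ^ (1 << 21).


2399550425 ^ (1 << 21) = 2399550425 ^ 2097152 = 2401647577

2401647577


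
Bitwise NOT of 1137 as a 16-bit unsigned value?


~0b10001110001 = 0b1111101110001110 = 64398 (16-bit unsigned)

64398


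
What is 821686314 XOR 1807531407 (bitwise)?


0b110000111110011111000000101010 ^ 0b1101011101111001011110110001111 = 0b1011011010001010100110110100101 = 1531268517

1531268517


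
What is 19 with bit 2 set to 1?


19 | (1 << 2) = 19 | 4 = 23

23


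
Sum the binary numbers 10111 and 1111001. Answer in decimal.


10111 + 1111001 = 10010000 = 144

144


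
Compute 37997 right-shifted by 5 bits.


0b1001010001101101 >> 5 = 0b10010100011 = 1187

1187


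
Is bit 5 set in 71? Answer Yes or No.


0b1000111, bit 5 = 0. No

No


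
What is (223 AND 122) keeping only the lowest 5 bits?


Step 1: 223 & 122 = 90
Step 2: 90 & 31 = 26

26


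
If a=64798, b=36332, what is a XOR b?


64798 ^ 36332 = 28914

28914


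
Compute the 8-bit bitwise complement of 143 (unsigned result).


~0b10001111 = 0b1110000 = 112 (8-bit unsigned)

112


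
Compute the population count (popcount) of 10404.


0b10100010100100 has 5 set bits

5


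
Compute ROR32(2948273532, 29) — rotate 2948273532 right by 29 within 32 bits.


Rotate 0b10101111101110110001010101111100 right by 29 (32-bit) = 0b1111101110110001010101111100101 = 2111351781

2111351781


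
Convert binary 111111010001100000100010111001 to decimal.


111111010001100000100010111001 in decimal = 1061554361

1061554361


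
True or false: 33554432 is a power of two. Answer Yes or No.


0b10000000000000000000000000. Only one bit set => Yes

Yes


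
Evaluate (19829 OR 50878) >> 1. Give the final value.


Step 1: 19829 | 50878 = 53247
Step 2: 53247 >> 1 = 26623

26623


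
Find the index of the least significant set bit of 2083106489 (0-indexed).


0b1111100001010011010111010111001. Lowest set bit at position 0

0


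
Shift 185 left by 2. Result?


0b10111001 << 2 = 0b1011100100 = 740

740


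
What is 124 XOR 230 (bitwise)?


0b1111100 ^ 0b11100110 = 0b10011010 = 154

154


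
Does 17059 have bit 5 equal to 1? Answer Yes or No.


0b100001010100011, bit 5 = 1. Yes

Yes


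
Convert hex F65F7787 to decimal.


F65F7787 hex = 4133451655 decimal

4133451655


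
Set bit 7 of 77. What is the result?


77 | (1 << 7) = 77 | 128 = 205

205


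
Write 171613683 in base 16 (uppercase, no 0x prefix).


171613683 = A3A9DF3 hex

A3A9DF3


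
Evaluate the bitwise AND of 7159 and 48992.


0b1101111110111 & 0b1011111101100000 = 0b1101101100000 = 7008

7008


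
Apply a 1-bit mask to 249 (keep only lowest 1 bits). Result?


249 & 1 = 1

1


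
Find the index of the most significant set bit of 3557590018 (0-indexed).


0b11010100000011001000010000000010. Highest set bit at position 31

31


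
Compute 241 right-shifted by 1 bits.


0b11110001 >> 1 = 0b1111000 = 120

120


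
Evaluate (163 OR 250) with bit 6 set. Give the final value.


Step 1: 163 | 250 = 251
Step 2: 251 | (1 << 6) = 251 | 64 = 251

251


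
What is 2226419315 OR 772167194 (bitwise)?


0b10000100101101000111011001110011 | 0b101110000001100101011000011010 = 0b10101110101101100111011001111011 = 2931193467

2931193467


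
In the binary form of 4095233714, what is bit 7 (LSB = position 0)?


0b11110100000110000100111010110010, position 7 = 1

1


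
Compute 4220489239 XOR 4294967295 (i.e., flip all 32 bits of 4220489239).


4220489239 ^ 4294967295 = 74478056

74478056


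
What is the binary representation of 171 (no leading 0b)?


171 = 10101011 in binary

10101011


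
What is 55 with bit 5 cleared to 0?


55 & ~(1 << 5) = 23

23


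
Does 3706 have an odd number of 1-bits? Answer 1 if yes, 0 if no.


0b111001111010 has 8 ones => parity 0

0


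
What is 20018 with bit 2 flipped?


20018 ^ (1 << 2) = 20018 ^ 4 = 20022

20022


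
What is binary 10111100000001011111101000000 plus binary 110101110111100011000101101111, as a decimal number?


10111100000001011111101000000 + 110101110111100011000101101111 = 1001101010111101111000010101111 = 1298067631

1298067631


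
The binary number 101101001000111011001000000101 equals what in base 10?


101101001000111011001000000101 in decimal = 757314053

757314053


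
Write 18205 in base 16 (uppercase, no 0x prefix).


18205 = 471D hex

471D


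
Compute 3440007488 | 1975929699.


0b11001101000010100101100101000000 | 0b1110101110001100100101101100011 = 0b11111101110011100101101101100011 = 4258159459

4258159459


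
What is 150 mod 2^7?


150 & 127 = 22

22


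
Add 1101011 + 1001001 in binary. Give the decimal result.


1101011 + 1001001 = 10110100 = 180

180


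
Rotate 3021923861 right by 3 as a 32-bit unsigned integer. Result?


Rotate 0b10110100000111101110011000010101 right by 3 (32-bit) = 0b10110110100000111101110011000010 = 3062095042

3062095042


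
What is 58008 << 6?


0b1110001010011000 << 6 = 0b1110001010011000000000 = 3712512

3712512


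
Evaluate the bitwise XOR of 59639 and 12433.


0b1110100011110111 ^ 0b11000010010001 = 0b1101100001100110 = 55398

55398


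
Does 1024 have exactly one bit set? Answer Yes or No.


0b10000000000. Only one bit set => Yes

Yes


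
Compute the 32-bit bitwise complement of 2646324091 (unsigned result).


~0b10011101101110111011001101111011 = 0b1100010010001000100110010000100 = 1648643204 (32-bit unsigned)

1648643204


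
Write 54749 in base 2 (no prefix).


54749 = 1101010111011101 in binary

1101010111011101


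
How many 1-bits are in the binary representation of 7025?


0b1101101110001 has 8 set bits

8


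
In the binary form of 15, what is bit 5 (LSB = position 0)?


0b1111, position 5 = 0

0


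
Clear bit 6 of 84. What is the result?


84 & ~(1 << 6) = 20

20


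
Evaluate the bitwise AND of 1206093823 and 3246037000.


0b1000111111000111000011111111111 & 0b11000001011110101001100000001000 = 0b1000001011000101000000000001000 = 1096974344

1096974344


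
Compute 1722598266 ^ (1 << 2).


1722598266 ^ (1 << 2) = 1722598266 ^ 4 = 1722598270

1722598270


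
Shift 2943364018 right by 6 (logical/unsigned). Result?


0b10101111011100000010101110110010 >> 6 = 0b10101111011100000010101110 = 45990062

45990062


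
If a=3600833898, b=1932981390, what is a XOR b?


3600833898 ^ 1932981390 = 2778114532

2778114532


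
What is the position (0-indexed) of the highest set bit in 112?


0b1110000. Highest set bit at position 6

6


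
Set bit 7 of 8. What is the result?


8 | (1 << 7) = 8 | 128 = 136

136


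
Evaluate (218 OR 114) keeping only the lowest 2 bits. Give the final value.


Step 1: 218 | 114 = 250
Step 2: 250 & 3 = 2

2


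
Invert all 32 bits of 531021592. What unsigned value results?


531021592 ^ 4294967295 = 3763945703

3763945703


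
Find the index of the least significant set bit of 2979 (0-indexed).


0b101110100011. Lowest set bit at position 0

0


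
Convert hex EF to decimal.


EF hex = 239 decimal

239


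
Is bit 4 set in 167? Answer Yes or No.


0b10100111, bit 4 = 0. No

No


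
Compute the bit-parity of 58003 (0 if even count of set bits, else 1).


0b1110001010010011 has 8 ones => parity 0

0


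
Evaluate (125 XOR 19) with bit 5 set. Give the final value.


Step 1: 125 ^ 19 = 110
Step 2: 110 | (1 << 5) = 110 | 32 = 110

110


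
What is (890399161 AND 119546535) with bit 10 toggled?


Step 1: 890399161 & 119546535 = 83894433
Step 2: 83894433 ^ (1 << 10) = 83894433 ^ 1024 = 83895457

83895457


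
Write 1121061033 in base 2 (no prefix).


1121061033 = 1000010110100100000100010101001 in binary

1000010110100100000100010101001


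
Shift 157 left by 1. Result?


0b10011101 << 1 = 0b100111010 = 314

314


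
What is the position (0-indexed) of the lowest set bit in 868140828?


0b110011101111101100011100011100. Lowest set bit at position 2

2


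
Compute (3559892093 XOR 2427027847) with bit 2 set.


Step 1: 3559892093 ^ 2427027847 = 1149642234
Step 2: 1149642234 | (1 << 2) = 1149642234 | 4 = 1149642238

1149642238


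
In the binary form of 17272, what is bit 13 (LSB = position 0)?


0b100001101111000, position 13 = 0

0


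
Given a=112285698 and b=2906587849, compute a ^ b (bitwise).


112285698 ^ 2906587849 = 2878233291

2878233291


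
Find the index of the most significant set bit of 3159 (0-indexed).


0b110001010111. Highest set bit at position 11

11


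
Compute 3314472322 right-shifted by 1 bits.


0b11000101100011101101010110000010 >> 1 = 0b1100010110001110110101011000001 = 1657236161

1657236161


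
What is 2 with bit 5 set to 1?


2 | (1 << 5) = 2 | 32 = 34

34


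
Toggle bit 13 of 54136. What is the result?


54136 ^ (1 << 13) = 54136 ^ 8192 = 62328

62328


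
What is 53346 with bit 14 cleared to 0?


53346 & ~(1 << 14) = 36962

36962


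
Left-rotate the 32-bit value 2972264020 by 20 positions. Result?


Rotate 0b10110001001010010010011001010100 left by 20 (32-bit) = 0b1100101010010110001001010010010 = 1699418770

1699418770


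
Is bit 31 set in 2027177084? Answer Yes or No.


0b1111000110101000100010001111100, bit 31 = 0. No

No


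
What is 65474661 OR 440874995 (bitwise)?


0b11111001110001000001100101 | 0b11010010001110011011111110011 = 0b11011111001110011011111110111 = 468137975

468137975


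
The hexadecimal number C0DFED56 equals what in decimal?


C0DFED56 hex = 3235900758 decimal

3235900758


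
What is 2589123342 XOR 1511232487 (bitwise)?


0b10011010010100101110001100001110 ^ 0b1011010000100111001001111100111 = 0b11000000010000010111000011101001 = 3225514217

3225514217


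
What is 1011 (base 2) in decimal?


1011 in decimal = 11

11


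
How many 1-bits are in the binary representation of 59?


0b111011 has 5 set bits

5


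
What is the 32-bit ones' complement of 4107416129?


4107416129 ^ 4294967295 = 187551166

187551166


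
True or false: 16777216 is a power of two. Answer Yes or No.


0b1000000000000000000000000. Only one bit set => Yes

Yes


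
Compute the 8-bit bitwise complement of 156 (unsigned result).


~0b10011100 = 0b1100011 = 99 (8-bit unsigned)

99


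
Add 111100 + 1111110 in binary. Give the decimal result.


111100 + 1111110 = 10111010 = 186

186


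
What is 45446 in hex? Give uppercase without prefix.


45446 = B186 hex

B186


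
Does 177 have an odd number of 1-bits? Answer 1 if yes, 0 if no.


0b10110001 has 4 ones => parity 0

0


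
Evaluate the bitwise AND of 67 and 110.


0b1000011 & 0b1101110 = 0b1000010 = 66

66


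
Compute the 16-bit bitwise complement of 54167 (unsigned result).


~0b1101001110010111 = 0b10110001101000 = 11368 (16-bit unsigned)

11368


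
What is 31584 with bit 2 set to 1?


31584 | (1 << 2) = 31584 | 4 = 31588

31588


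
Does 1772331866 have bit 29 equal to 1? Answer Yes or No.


0b1101001101000111010001101011010, bit 29 = 1. Yes

Yes


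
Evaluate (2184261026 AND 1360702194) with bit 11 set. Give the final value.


Step 1: 2184261026 & 1360702194 = 1058978
Step 2: 1058978 | (1 << 11) = 1058978 | 2048 = 1058978

1058978


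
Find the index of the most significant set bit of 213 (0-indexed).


0b11010101. Highest set bit at position 7

7


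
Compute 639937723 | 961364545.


0b100110001001001010110010111011 | 0b111001010011010100001001000001 = 0b111111011011011110111011111011 = 1064169211

1064169211


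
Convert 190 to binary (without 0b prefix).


190 = 10111110 in binary

10111110


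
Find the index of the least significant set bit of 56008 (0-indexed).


0b1101101011001000. Lowest set bit at position 3

3


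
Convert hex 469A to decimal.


469A hex = 18074 decimal

18074


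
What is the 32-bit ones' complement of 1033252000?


1033252000 ^ 4294967295 = 3261715295

3261715295


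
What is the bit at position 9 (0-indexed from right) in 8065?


0b1111110000001, position 9 = 1

1


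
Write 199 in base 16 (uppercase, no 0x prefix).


199 = C7 hex

C7


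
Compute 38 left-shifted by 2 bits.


0b100110 << 2 = 0b10011000 = 152

152


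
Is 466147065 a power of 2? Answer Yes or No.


0b11011110010001101011011111001. Multiple bits set => No

No


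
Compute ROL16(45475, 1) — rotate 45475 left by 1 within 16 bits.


Rotate 0b1011000110100011 left by 1 (16-bit) = 0b110001101000111 = 25415

25415


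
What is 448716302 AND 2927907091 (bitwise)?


0b11010101111101101111000001110 & 0b10101110100001000101000100010011 = 0b1010100001000101000000000010 = 176443394

176443394


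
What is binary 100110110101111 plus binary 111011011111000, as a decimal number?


100110110101111 + 111011011111000 = 1100010010100111 = 50343

50343


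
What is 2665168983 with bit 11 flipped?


2665168983 ^ (1 << 11) = 2665168983 ^ 2048 = 2665171031

2665171031


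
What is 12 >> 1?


0b1100 >> 1 = 0b110 = 6

6


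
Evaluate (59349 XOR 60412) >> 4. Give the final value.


Step 1: 59349 ^ 60412 = 3113
Step 2: 3113 >> 4 = 194

194


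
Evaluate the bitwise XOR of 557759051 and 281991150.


0b100001001111101011101001001011 ^ 0b10000110011101101011111101110 = 0b110001111100000110110110100101 = 837840293

837840293


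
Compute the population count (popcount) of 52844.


0b1100111001101100 has 9 set bits

9


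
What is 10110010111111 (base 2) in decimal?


10110010111111 in decimal = 11455

11455


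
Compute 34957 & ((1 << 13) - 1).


34957 & 8191 = 2189

2189


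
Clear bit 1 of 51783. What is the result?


51783 & ~(1 << 1) = 51781

51781


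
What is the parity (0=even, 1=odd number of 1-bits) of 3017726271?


0b10110011110111101101100100111111 has 22 ones => parity 0

0


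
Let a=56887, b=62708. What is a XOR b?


56887 ^ 62708 = 10947

10947


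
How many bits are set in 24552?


0b101111111101000 has 10 set bits

10


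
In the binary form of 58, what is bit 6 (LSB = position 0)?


0b111010, position 6 = 0

0


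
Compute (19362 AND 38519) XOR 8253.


Step 1: 19362 & 38519 = 546
Step 2: 546 ^ 8253 = 8735

8735


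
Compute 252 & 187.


0b11111100 & 0b10111011 = 0b10111000 = 184

184


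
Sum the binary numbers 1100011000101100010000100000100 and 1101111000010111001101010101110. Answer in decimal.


1100011000101100010000100000100 + 1101111000010111001101010101110 = 11010010001000011011101110110010 = 3525426098

3525426098


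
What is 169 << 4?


0b10101001 << 4 = 0b101010010000 = 2704

2704


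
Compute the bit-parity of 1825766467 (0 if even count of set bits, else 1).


0b1101100110100101111110001000011 has 17 ones => parity 1

1


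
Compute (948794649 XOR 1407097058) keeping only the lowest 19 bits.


Step 1: 948794649 ^ 1407097058 = 1800662523
Step 2: 1800662523 & 524287 = 257531

257531


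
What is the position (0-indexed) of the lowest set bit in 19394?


0b100101111000010. Lowest set bit at position 1

1


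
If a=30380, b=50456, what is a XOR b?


30380 ^ 50456 = 46004

46004


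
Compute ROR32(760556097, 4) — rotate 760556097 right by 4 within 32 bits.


Rotate 0b101101010101010010101001000001 right by 4 (32-bit) = 0b10010110101010101001010100100 = 315970212

315970212


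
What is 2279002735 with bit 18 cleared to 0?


2279002735 & ~(1 << 18) = 2278740591

2278740591


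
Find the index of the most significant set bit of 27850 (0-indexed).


0b110110011001010. Highest set bit at position 14

14


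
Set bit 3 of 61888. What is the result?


61888 | (1 << 3) = 61888 | 8 = 61896

61896


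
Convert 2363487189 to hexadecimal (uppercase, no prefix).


2363487189 = 8CDFF3D5 hex

8CDFF3D5


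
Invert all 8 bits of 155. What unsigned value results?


155 ^ 255 = 100

100


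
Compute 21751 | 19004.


0b101010011110111 | 0b100101000111100 = 0b101111011111111 = 24319

24319


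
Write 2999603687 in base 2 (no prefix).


2999603687 = 10110010110010100101000111100111 in binary

10110010110010100101000111100111


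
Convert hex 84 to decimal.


84 hex = 132 decimal

132


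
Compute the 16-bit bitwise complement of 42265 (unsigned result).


~0b1010010100011001 = 0b101101011100110 = 23270 (16-bit unsigned)

23270


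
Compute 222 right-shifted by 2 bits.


0b11011110 >> 2 = 0b110111 = 55

55


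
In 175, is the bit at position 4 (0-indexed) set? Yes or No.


0b10101111, bit 4 = 0. No

No


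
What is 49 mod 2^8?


49 & 255 = 49

49


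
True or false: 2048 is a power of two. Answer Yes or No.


0b100000000000. Only one bit set => Yes

Yes


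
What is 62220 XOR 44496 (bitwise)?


0b1111001100001100 ^ 0b1010110111010000 = 0b101111011011100 = 24284

24284


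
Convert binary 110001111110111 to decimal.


110001111110111 in decimal = 25591

25591


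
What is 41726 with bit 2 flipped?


41726 ^ (1 << 2) = 41726 ^ 4 = 41722

41722


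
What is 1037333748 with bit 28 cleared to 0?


1037333748 & ~(1 << 28) = 768898292

768898292


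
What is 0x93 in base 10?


93 hex = 147 decimal

147


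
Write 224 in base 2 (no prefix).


224 = 11100000 in binary

11100000


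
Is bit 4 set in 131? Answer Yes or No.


0b10000011, bit 4 = 0. No

No


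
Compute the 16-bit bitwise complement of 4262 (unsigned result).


~0b1000010100110 = 0b1110111101011001 = 61273 (16-bit unsigned)

61273


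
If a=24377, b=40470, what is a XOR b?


24377 ^ 40470 = 49455

49455


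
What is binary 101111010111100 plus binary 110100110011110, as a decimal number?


101111010111100 + 110100110011110 = 1100100001011010 = 51290

51290


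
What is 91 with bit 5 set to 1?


91 | (1 << 5) = 91 | 32 = 123

123


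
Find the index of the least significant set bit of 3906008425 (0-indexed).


0b11101000110100001111010101101001. Lowest set bit at position 0

0


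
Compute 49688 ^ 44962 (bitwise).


0b1100001000011000 ^ 0b1010111110100010 = 0b110110110111010 = 28090

28090


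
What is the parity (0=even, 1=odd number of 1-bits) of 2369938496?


0b10001101010000100110010001000000 has 10 ones => parity 0

0


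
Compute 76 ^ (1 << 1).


76 ^ (1 << 1) = 76 ^ 2 = 78

78


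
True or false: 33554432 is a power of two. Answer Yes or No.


0b10000000000000000000000000. Only one bit set => Yes

Yes


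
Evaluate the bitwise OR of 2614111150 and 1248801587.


0b10011011110100000010101110101110 | 0b1001010011011110011001100110011 = 0b11011011111111110011101110111111 = 3690937279

3690937279


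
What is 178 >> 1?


0b10110010 >> 1 = 0b1011001 = 89

89


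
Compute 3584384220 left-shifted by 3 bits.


0b11010101101001010101110011011100 << 3 = 0b11010101101001010101110011011100000 = 28675073760

28675073760


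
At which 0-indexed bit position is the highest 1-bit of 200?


0b11001000. Highest set bit at position 7

7


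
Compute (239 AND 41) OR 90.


Step 1: 239 & 41 = 41
Step 2: 41 | 90 = 123

123


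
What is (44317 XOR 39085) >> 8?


Step 1: 44317 ^ 39085 = 13744
Step 2: 13744 >> 8 = 53

53


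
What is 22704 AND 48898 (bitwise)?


0b101100010110000 & 0b1011111100000010 = 0b1100000000000 = 6144

6144


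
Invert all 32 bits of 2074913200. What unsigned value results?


2074913200 ^ 4294967295 = 2220054095

2220054095


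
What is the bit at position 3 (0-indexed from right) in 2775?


0b101011010111, position 3 = 0

0


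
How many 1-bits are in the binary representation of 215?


0b11010111 has 6 set bits

6


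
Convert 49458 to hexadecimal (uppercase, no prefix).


49458 = C132 hex

C132


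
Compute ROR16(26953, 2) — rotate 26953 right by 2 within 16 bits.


Rotate 0b110100101001001 right by 2 (16-bit) = 0b101101001010010 = 23122

23122


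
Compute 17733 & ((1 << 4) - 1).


17733 & 15 = 5

5


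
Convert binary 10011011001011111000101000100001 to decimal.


10011011001011111000101000100001 in decimal = 2603584033

2603584033


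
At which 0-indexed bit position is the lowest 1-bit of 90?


0b1011010. Lowest set bit at position 1

1


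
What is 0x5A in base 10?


5A hex = 90 decimal

90


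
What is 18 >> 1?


0b10010 >> 1 = 0b1001 = 9

9


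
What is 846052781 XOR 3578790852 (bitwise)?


0b110010011011011011110110101101 ^ 0b11010101010100000000001111000100 = 0b11100111001111011011111001101001 = 3879583337

3879583337


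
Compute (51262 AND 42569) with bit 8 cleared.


Step 1: 51262 & 42569 = 32776
Step 2: 32776 & ~(1 << 8) = 32776

32776


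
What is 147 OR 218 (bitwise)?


0b10010011 | 0b11011010 = 0b11011011 = 219

219


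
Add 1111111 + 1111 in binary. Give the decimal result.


1111111 + 1111 = 10001110 = 142

142


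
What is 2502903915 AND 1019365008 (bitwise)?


0b10010101001011110100100001101011 & 0b111100110000100100011010010000 = 0b10100000000100100000000000000 = 335691776

335691776


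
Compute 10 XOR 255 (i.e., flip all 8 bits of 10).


10 ^ 255 = 245

245


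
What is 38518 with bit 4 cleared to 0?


38518 & ~(1 << 4) = 38502

38502


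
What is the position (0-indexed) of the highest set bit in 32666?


0b111111110011010. Highest set bit at position 14

14


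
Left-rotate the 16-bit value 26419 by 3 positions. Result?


Rotate 0b110011100110011 left by 3 (16-bit) = 0b11100110011011 = 14747

14747


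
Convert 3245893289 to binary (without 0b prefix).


3245893289 = 11000001011110000110011010101001 in binary

11000001011110000110011010101001


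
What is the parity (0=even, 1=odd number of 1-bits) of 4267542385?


0b11111110010111011000011101110001 has 20 ones => parity 0

0


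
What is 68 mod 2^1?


68 & 1 = 0

0


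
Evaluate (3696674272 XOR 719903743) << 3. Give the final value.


Step 1: 3696674272 ^ 719903743 = 4139654687
Step 2: 4139654687 << 3 = 33117237496

33117237496


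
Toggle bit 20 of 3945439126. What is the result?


3945439126 ^ (1 << 20) = 3945439126 ^ 1048576 = 3946487702

3946487702


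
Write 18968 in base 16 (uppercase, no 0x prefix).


18968 = 4A18 hex

4A18


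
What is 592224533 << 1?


0b100011010011001010000100010101 << 1 = 0b1000110100110010100001000101010 = 1184449066

1184449066


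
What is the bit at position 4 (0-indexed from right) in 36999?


0b1001000010000111, position 4 = 0

0


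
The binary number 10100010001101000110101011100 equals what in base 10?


10100010001101000110101011100 in decimal = 340168028

340168028


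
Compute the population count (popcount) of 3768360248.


0b11100000100111001001110100111000 has 15 set bits

15


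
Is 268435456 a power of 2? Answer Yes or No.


0b10000000000000000000000000000. Only one bit set => Yes

Yes


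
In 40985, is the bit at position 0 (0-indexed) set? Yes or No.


0b1010000000011001, bit 0 = 1. Yes

Yes


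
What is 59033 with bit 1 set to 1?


59033 | (1 << 1) = 59033 | 2 = 59035

59035


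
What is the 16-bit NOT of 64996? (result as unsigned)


~0b1111110111100100 = 0b1000011011 = 539 (16-bit unsigned)

539


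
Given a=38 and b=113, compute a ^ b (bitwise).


38 ^ 113 = 87

87


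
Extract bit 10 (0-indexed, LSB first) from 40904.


0b1001111111001000, position 10 = 1

1


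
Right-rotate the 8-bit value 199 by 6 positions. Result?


Rotate 0b11000111 right by 6 (8-bit) = 0b11111 = 31

31


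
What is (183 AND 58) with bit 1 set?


Step 1: 183 & 58 = 50
Step 2: 50 | (1 << 1) = 50 | 2 = 50

50


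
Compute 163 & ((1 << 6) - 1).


163 & 63 = 35

35


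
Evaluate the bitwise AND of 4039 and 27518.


0b111111000111 & 0b110101101111110 = 0b101101000110 = 2886

2886


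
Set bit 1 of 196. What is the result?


196 | (1 << 1) = 196 | 2 = 198

198


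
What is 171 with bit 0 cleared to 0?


171 & ~(1 << 0) = 170

170


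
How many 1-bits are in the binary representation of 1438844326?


0b1010101110000110000010110100110 has 14 set bits

14


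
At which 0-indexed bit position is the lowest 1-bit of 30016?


0b111010101000000. Lowest set bit at position 6

6


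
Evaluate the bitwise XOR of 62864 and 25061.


0b1111010110010000 ^ 0b110000111100101 = 0b1001010001110101 = 38005

38005


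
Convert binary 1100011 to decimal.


1100011 in decimal = 99

99


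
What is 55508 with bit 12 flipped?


55508 ^ (1 << 12) = 55508 ^ 4096 = 51412

51412


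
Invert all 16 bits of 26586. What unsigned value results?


26586 ^ 65535 = 38949

38949


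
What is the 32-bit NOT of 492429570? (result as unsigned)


~0b11101010110011110000100000010 = 0b11100010101001100001111011111101 = 3802537725 (32-bit unsigned)

3802537725


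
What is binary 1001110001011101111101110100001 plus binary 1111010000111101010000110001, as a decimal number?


1001110001011101111101110100001 + 1111010000111101010000110001 = 1011101011100101100111111010010 = 1567805394

1567805394


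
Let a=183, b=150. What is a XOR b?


183 ^ 150 = 33

33


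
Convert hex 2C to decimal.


2C hex = 44 decimal

44


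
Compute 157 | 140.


0b10011101 | 0b10001100 = 0b10011101 = 157

157


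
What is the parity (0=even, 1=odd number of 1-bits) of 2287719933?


0b10001000010110111101010111111101 has 19 ones => parity 1

1


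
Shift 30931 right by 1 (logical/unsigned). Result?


0b111100011010011 >> 1 = 0b11110001101001 = 15465

15465


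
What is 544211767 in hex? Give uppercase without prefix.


544211767 = 20700337 hex

20700337


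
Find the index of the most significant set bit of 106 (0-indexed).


0b1101010. Highest set bit at position 6

6


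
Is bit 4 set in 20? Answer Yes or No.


0b10100, bit 4 = 1. Yes

Yes


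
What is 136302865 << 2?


0b1000000111111101000100010001 << 2 = 0b100000011111110100010001000100 = 545211460

545211460


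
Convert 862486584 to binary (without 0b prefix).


862486584 = 110011011010001000000000111000 in binary

110011011010001000000000111000


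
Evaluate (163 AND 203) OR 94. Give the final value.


Step 1: 163 & 203 = 131
Step 2: 131 | 94 = 223

223


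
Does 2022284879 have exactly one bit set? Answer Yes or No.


0b1111000100010011001111001001111. Multiple bits set => No

No


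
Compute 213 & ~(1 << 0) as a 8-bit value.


213 & ~(1 << 0) = 212

212


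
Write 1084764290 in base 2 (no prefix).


1084764290 = 1000000101010000011000010000010 in binary

1000000101010000011000010000010


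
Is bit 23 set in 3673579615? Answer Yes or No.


0b11011010111101100110000001011111, bit 23 = 1. Yes

Yes


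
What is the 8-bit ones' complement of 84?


84 ^ 255 = 171

171


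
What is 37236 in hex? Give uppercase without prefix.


37236 = 9174 hex

9174


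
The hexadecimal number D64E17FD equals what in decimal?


D64E17FD hex = 3595442173 decimal

3595442173


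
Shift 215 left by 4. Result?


0b11010111 << 4 = 0b110101110000 = 3440

3440


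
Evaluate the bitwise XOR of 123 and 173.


0b1111011 ^ 0b10101101 = 0b11010110 = 214

214


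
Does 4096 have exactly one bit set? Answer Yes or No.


0b1000000000000. Only one bit set => Yes

Yes


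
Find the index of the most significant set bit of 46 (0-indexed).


0b101110. Highest set bit at position 5

5


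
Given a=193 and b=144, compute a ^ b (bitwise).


193 ^ 144 = 81

81


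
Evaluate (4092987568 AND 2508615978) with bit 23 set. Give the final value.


Step 1: 4092987568 & 2508615978 = 2441478176
Step 2: 2441478176 | (1 << 23) = 2441478176 | 8388608 = 2441478176

2441478176


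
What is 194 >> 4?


0b11000010 >> 4 = 0b1100 = 12

12


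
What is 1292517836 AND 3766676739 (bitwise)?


0b1001101000010100100000111001100 & 0b11100000100000101110110100000011 = 0b1000000000000100100000100000000 = 1073889536

1073889536


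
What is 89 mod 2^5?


89 & 31 = 25

25


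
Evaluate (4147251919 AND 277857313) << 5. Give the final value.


Step 1: 4147251919 & 277857313 = 268566529
Step 2: 268566529 << 5 = 8594128928

8594128928


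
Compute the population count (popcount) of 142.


0b10001110 has 4 set bits

4


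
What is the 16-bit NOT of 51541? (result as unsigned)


~0b1100100101010101 = 0b11011010101010 = 13994 (16-bit unsigned)

13994


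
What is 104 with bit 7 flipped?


104 ^ (1 << 7) = 104 ^ 128 = 232

232


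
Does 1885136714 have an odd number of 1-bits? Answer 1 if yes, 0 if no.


0b1110000010111001110011101001010 has 16 ones => parity 0

0


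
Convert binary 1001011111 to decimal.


1001011111 in decimal = 607

607


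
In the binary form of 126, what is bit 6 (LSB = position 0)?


0b1111110, position 6 = 1

1


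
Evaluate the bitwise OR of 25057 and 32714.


0b110000111100001 | 0b111111111001010 = 0b111111111101011 = 32747

32747


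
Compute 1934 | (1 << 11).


1934 | (1 << 11) = 1934 | 2048 = 3982

3982


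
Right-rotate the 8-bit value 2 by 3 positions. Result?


Rotate 0b10 right by 3 (8-bit) = 0b1000000 = 64

64


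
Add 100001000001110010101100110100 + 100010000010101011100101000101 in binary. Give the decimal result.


100001000001110010101100110100 + 100010000010101011100101000101 = 1000011000100011110010001111001 = 1125246073

1125246073


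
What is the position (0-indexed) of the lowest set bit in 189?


0b10111101. Lowest set bit at position 0

0


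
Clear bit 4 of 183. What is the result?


183 & ~(1 << 4) = 167

167


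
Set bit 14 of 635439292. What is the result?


635439292 | (1 << 14) = 635439292 | 16384 = 635455676

635455676


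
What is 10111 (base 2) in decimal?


10111 in decimal = 23

23


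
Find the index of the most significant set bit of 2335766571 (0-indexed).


0b10001011001110001111100000101011. Highest set bit at position 31

31


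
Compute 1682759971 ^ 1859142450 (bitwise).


0b1100100010011001110000100100011 ^ 0b1101110110100000100001100110010 = 0b1010100111001010001000010001 = 178037265

178037265


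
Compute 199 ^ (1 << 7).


199 ^ (1 << 7) = 199 ^ 128 = 71

71


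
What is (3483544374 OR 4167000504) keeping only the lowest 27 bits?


Step 1: 3483544374 | 4167000504 = 4294962110
Step 2: 4294962110 & 134217727 = 134212542

134212542


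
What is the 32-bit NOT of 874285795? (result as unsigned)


~0b110100000111001000101011100011 = 0b11001011111000110111010100011100 = 3420681500 (32-bit unsigned)

3420681500


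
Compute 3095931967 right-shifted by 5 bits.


0b10111000100010000010110000111111 >> 5 = 0b101110001000100000101100001 = 96747873

96747873


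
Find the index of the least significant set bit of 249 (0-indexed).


0b11111001. Lowest set bit at position 0

0


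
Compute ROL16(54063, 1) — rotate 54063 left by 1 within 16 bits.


Rotate 0b1101001100101111 left by 1 (16-bit) = 0b1010011001011111 = 42591

42591


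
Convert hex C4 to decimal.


C4 hex = 196 decimal

196


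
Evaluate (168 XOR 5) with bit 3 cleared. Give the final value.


Step 1: 168 ^ 5 = 173
Step 2: 173 & ~(1 << 3) = 165

165


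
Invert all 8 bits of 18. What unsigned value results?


18 ^ 255 = 237

237


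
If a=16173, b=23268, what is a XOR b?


16173 ^ 23268 = 26057

26057


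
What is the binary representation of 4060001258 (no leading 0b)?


4060001258 = 11110001111111101011001111101010 in binary

11110001111111101011001111101010


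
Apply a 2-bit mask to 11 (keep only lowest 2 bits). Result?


11 & 3 = 3

3


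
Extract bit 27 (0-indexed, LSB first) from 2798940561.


0b10100110110101000111000110010001, position 27 = 0

0


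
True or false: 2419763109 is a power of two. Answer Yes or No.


0b10010000001110101010011110100101. Multiple bits set => No

No


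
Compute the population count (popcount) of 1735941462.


0b1100111011110000101110101010110 has 18 set bits

18


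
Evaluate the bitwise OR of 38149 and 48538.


0b1001010100000101 | 0b1011110110011010 = 0b1011110110011111 = 48543

48543


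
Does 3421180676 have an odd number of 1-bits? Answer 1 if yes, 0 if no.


0b11001011111010110001001100000100 has 15 ones => parity 1

1


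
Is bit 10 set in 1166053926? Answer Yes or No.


0b1000101100000001001001000100110, bit 10 = 0. No

No


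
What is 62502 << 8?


0b1111010000100110 << 8 = 0b111101000010011000000000 = 16000512

16000512


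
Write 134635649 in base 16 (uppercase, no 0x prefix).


134635649 = 8066081 hex

8066081


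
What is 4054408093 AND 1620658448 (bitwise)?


0b11110001101010010101101110011101 & 0b1100000100110010100100100010000 = 0b1100000100010010100100100010000 = 1619609872

1619609872


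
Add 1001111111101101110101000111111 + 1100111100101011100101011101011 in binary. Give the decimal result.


1001111111101101110101000111111 + 1100111100101011100101011101011 = 10110111100011001011010100101010 = 3079451946

3079451946


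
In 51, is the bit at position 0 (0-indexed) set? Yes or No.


0b110011, bit 0 = 1. Yes

Yes


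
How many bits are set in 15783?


0b11110110100111 has 10 set bits

10


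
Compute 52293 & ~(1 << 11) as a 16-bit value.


52293 & ~(1 << 11) = 50245

50245


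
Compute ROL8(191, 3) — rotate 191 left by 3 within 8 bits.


Rotate 0b10111111 left by 3 (8-bit) = 0b11111101 = 253

253


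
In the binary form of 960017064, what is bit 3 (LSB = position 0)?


0b111001001110001011001010101000, position 3 = 1

1


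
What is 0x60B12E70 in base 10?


60B12E70 hex = 1622224496 decimal

1622224496


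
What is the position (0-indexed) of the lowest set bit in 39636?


0b1001101011010100. Lowest set bit at position 2

2


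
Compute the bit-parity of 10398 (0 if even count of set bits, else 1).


0b10100010011110 has 7 ones => parity 1

1


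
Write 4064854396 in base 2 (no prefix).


4064854396 = 11110010010010001100000101111100 in binary

11110010010010001100000101111100


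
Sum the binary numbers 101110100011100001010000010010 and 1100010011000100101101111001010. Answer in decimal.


101110100011100001010000010010 + 1100010011000100101101111001010 = 10010000111100000110111111011100 = 2431676380

2431676380


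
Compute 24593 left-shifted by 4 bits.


0b110000000010001 << 4 = 0b1100000000100010000 = 393488

393488


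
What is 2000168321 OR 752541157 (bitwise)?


0b1110111001110000010010110000001 | 0b101100110110101101110111100101 = 0b1111111111110101111110111100101 = 2147155429

2147155429


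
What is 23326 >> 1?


0b101101100011110 >> 1 = 0b10110110001111 = 11663

11663


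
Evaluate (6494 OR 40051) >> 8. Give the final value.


Step 1: 6494 | 40051 = 40319
Step 2: 40319 >> 8 = 157

157


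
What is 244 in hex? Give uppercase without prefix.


244 = F4 hex

F4


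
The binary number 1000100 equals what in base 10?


1000100 in decimal = 68

68


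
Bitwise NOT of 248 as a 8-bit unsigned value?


~0b11111000 = 0b111 = 7 (8-bit unsigned)

7


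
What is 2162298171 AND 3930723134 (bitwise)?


0b10000000111000100000110100111011 & 0b11101010010010100001001100111110 = 0b10000000010000100000000100111010 = 2151809338

2151809338


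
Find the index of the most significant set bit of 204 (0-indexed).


0b11001100. Highest set bit at position 7

7


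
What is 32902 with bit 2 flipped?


32902 ^ (1 << 2) = 32902 ^ 4 = 32898

32898


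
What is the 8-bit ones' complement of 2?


2 ^ 255 = 253

253


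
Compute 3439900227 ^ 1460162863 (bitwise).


0b11001101000010001011011001000011 ^ 0b1010111000010000101000100101111 = 0b10011010000000001110011101101100 = 2583750508

2583750508


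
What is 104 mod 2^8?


104 & 255 = 104

104


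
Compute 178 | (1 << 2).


178 | (1 << 2) = 178 | 4 = 182

182


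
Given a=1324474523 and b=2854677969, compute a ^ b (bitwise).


1324474523 ^ 2854677969 = 3839298890

3839298890


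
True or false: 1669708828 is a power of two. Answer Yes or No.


0b1100011100001011011110000011100. Multiple bits set => No

No


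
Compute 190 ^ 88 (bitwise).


0b10111110 ^ 0b1011000 = 0b11100110 = 230

230


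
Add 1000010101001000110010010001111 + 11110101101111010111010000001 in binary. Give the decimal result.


1000010101001000110010010001111 + 11110101101111010111010000001 = 1100001010111000001001100010000 = 1633424144

1633424144


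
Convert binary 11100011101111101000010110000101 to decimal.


11100011101111101000010110000101 in decimal = 3820914053

3820914053


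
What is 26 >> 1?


0b11010 >> 1 = 0b1101 = 13

13


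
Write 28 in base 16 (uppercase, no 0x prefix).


28 = 1C hex

1C


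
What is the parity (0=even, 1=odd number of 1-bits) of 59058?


0b1110011010110010 has 9 ones => parity 1

1


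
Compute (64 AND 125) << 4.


Step 1: 64 & 125 = 64
Step 2: 64 << 4 = 1024

1024


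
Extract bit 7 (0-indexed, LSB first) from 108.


0b1101100, position 7 = 0

0


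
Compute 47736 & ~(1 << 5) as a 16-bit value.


47736 & ~(1 << 5) = 47704

47704


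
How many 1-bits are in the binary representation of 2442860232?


0b10010001100110110001011011001000 has 14 set bits

14


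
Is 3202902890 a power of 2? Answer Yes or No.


0b10111110111010000110101101101010. Multiple bits set => No

No


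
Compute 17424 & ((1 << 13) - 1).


17424 & 8191 = 1040

1040


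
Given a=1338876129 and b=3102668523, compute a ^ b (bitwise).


1338876129 ^ 3102668523 = 4146288138

4146288138


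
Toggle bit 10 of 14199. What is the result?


14199 ^ (1 << 10) = 14199 ^ 1024 = 13175

13175


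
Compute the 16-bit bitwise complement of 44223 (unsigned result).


~0b1010110010111111 = 0b101001101000000 = 21312 (16-bit unsigned)

21312


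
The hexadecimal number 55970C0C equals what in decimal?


55970C0C hex = 1435962380 decimal

1435962380
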